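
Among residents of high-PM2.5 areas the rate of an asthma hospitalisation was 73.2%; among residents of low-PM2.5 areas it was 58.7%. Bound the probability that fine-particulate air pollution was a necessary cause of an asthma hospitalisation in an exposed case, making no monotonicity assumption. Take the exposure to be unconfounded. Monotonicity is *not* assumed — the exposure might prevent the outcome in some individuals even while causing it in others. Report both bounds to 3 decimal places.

p₁ = 0.732, p₀ = 0.587.
Under exogeneity alone the bounds on PN are max{0,(p₁−p₀)/p₁} ≤ PN ≤ min{1,(1−p₀)/p₁}.
  lower = (p₁ − p₀)/p₁ = 0.145 / 0.732 ≈ 0.1981
  upper = min{1, (1 − p₀)/p₁} = 0.413 / 0.732 ≈ 0.5642

0.198 ≤ PN ≤ 0.564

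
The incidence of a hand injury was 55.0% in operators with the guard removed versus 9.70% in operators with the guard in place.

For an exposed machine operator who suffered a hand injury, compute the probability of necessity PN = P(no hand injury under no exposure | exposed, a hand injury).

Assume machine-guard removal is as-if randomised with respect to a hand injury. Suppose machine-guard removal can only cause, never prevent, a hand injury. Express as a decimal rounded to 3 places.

p₁ = 0.55, p₀ = 0.097.
Under exogeneity and monotonicity, PN = (p₁ − p₀) / p₁.
PN = (0.55 − 0.097) / 0.55 = 0.453 / 0.55 ≈ 0.8236

PN ≈ 0.824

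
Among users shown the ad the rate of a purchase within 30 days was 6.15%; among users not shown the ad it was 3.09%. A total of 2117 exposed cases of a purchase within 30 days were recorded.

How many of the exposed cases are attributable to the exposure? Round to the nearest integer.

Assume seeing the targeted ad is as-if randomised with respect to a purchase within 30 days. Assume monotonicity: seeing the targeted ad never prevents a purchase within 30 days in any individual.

p₁ = 0.0615, p₀ = 0.0309.
PN = (p₁ − p₀)/p₁ = (0.0615 − 0.0309) / 0.0615 ≈ 0.49756.
Attributable cases ≈ PN × (exposed cases) = 0.49756 × 2117 ≈ 1053.34.

about 1053 cases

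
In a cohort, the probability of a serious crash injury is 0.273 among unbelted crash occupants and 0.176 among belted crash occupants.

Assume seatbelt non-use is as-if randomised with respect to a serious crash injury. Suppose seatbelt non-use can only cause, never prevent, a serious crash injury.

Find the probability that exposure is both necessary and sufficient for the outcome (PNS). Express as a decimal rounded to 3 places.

PNS ≈ 0.097

Let p₁ = 0.273, p₀ = 0.176.
Under exogeneity and monotonicity, PNS = p₁ − p₀.
PNS = 0.273 − 0.176 = 0.097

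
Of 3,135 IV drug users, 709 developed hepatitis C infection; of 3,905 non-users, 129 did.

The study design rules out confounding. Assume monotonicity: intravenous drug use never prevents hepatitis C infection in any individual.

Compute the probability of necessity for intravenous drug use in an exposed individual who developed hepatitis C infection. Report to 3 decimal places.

p₁ = P(outcome | exposed) = 709/3135 = 0.22616
p₀ = P(outcome | unexposed) = 129/3905 = 0.033035
Under exogeneity and monotonicity, PN = (p₁ − p₀) / p₁.
PN = (0.22616 − 0.033035) / 0.22616 = 0.19312 / 0.22616 ≈ 0.8539

PN ≈ 0.854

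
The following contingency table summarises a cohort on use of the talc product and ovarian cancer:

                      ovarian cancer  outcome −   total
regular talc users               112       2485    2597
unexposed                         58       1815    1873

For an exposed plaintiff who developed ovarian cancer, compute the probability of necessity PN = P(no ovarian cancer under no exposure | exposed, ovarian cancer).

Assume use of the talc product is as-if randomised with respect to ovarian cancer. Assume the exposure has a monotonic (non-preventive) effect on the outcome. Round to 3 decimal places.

p₁ = P(outcome | exposed) = 112/2597 = 0.043127
p₀ = P(outcome | unexposed) = 58/1873 = 0.030966
Under exogeneity and monotonicity, PN = (p₁ − p₀) / p₁.
PN = (0.043127 − 0.030966) / 0.043127 = 0.01216 / 0.043127 ≈ 0.2820

PN ≈ 0.282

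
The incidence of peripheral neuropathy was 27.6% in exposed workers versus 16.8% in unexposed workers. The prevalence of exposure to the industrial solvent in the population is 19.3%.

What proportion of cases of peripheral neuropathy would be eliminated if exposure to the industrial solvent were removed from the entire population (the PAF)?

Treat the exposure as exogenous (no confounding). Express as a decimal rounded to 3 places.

p₁ = 0.276, p₀ = 0.168.
Overall risk P(Y=1) = π·p₁ + (1−π)·p₀ = 0.193×0.276 + 0.807×0.168 = 0.18884.
Under exogeneity, PAF = [P(Y=1) − p₀] / P(Y=1).
PAF = (0.18884 − 0.168) / 0.18884 ≈ 0.1104

PAF ≈ 0.110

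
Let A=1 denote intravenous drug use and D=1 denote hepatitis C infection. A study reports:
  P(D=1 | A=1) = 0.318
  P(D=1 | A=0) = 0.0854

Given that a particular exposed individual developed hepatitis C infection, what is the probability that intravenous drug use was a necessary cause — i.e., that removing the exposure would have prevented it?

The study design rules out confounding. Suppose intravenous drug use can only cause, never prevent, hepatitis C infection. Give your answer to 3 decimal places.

Let p₁ = 0.318, p₀ = 0.0854.
Under exogeneity and monotonicity, PN = (p₁ − p₀) / p₁.
PN = (0.318 − 0.0854) / 0.318 = 0.2326 / 0.318 ≈ 0.7314

PN ≈ 0.731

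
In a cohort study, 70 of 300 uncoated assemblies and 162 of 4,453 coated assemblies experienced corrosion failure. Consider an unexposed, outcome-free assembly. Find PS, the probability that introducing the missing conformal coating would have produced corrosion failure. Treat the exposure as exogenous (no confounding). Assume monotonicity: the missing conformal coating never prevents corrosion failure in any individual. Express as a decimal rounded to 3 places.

p₁ = P(outcome | exposed) = 70/300 = 0.23333
p₀ = P(outcome | unexposed) = 162/4453 = 0.03638
Under exogeneity and monotonicity, PS = (p₁ − p₀) / (1 − p₀).
PS = (0.23333 − 0.03638) / (1 − 0.03638) = 0.19695 / 0.96362 ≈ 0.2044

PS ≈ 0.204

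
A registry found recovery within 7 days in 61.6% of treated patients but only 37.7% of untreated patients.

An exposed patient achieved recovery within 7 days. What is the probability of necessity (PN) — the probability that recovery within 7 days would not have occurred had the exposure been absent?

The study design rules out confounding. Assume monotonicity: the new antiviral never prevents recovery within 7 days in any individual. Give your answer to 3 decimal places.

p₁ = 0.616, p₀ = 0.377.
Under exogeneity and monotonicity, PN = (p₁ − p₀) / p₁.
PN = (0.616 − 0.377) / 0.616 = 0.239 / 0.616 ≈ 0.3880

PN ≈ 0.388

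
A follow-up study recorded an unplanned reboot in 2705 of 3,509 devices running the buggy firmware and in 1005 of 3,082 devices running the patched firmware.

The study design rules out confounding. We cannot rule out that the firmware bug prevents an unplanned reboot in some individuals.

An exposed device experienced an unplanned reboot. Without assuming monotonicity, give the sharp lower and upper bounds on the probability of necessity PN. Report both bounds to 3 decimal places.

p₁ = P(outcome | exposed) = 2705/3509 = 0.77087
p₀ = P(outcome | unexposed) = 1005/3082 = 0.32609
Under exogeneity alone the bounds on PN are max{0,(p₁−p₀)/p₁} ≤ PN ≤ min{1,(1−p₀)/p₁}.
  lower = (p₁ − p₀)/p₁ = 0.44479 / 0.77087 ≈ 0.5770
  upper = min{1, (1 − p₀)/p₁} = 0.67391 / 0.77087 ≈ 0.8742

0.577 ≤ PN ≤ 0.874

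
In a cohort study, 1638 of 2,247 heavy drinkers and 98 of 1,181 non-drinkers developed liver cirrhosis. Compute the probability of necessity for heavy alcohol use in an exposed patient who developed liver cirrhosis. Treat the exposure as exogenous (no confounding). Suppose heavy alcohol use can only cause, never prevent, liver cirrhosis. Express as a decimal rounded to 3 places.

PN ≈ 0.886

p₁ = P(outcome | exposed) = 1638/2247 = 0.72897
p₀ = P(outcome | unexposed) = 98/1181 = 0.082981
Under exogeneity and monotonicity, PN = (p₁ − p₀) / p₁.
PN = (0.72897 − 0.082981) / 0.72897 = 0.64599 / 0.72897 ≈ 0.8862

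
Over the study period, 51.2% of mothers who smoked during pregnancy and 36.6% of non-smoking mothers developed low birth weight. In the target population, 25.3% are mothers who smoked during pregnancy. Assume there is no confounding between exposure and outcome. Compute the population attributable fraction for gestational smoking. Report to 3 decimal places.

p₁ = 0.512, p₀ = 0.366.
Overall risk P(Y=1) = π·p₁ + (1−π)·p₀ = 0.253×0.512 + 0.747×0.366 = 0.40294.
Under exogeneity, PAF = [P(Y=1) − p₀] / P(Y=1).
PAF = (0.40294 − 0.366) / 0.40294 ≈ 0.0917

PAF ≈ 0.092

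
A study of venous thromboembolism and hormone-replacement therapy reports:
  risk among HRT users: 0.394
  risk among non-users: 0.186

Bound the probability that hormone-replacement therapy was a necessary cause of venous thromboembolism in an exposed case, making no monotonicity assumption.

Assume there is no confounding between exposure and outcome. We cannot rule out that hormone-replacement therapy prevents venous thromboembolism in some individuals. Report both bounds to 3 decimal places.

0.528 ≤ PN ≤ 1.000

Let p₁ = 0.394, p₀ = 0.186.
Under exogeneity alone the bounds on PN are max{0,(p₁−p₀)/p₁} ≤ PN ≤ min{1,(1−p₀)/p₁}.
  lower = (p₁ − p₀)/p₁ = 0.208 / 0.394 ≈ 0.5279
  upper = min{1, (1 − p₀)/p₁} = 0.814 / 0.394 ≈ 2.0660 → capped at 1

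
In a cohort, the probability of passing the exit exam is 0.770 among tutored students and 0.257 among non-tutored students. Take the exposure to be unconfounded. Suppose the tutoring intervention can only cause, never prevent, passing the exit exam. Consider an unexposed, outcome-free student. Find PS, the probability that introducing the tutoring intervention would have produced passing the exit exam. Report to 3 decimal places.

PS ≈ 0.690

Let p₁ = 0.77, p₀ = 0.257.
Under exogeneity and monotonicity, PS = (p₁ − p₀) / (1 − p₀).
PS = (0.77 − 0.257) / (1 − 0.257) = 0.513 / 0.743 ≈ 0.6904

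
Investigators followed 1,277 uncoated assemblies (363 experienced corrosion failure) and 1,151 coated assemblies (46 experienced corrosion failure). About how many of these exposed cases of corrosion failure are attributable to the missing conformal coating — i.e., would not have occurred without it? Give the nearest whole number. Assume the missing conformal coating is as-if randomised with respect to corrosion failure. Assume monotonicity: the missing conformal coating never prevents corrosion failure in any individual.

about 312 cases

p₁ = P(outcome | exposed) = 363/1277 = 0.28426
p₀ = P(outcome | unexposed) = 46/1151 = 0.039965
PN = (p₁ − p₀)/p₁ = (0.28426 − 0.039965) / 0.28426 ≈ 0.85941.
Attributable cases ≈ PN × (exposed cases) = 0.85941 × 363 ≈ 311.96.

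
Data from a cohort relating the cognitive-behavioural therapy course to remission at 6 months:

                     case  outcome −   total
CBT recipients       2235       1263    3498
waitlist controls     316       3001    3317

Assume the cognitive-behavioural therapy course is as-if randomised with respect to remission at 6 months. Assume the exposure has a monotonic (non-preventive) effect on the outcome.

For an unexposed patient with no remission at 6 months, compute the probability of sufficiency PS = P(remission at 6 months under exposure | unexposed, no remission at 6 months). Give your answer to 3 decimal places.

p₁ = P(outcome | exposed) = 2235/3498 = 0.63894
p₀ = P(outcome | unexposed) = 316/3317 = 0.095267
Under exogeneity and monotonicity, PS = (p₁ − p₀)/(1 − p₀).
PS = (0.63894 − 0.095267) / 0.90473 ≈ 0.6009

PS ≈ 0.601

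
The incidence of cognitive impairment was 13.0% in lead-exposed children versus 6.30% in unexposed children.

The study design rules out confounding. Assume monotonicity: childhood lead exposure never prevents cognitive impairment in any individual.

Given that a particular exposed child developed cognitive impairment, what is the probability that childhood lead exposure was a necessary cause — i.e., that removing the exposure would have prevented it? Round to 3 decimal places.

PN ≈ 0.515

p₁ = 0.13, p₀ = 0.063.
Under exogeneity and monotonicity, PN = (p₁ − p₀) / p₁.
PN = (0.13 − 0.063) / 0.13 = 0.067 / 0.13 ≈ 0.5154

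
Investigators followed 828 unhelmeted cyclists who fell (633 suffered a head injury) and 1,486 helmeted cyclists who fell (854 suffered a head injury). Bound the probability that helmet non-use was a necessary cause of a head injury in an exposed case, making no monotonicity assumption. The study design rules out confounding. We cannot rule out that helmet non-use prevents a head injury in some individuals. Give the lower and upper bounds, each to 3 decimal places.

p₁ = P(outcome | exposed) = 633/828 = 0.76449
p₀ = P(outcome | unexposed) = 854/1486 = 0.5747
Under exogeneity alone the bounds on PN are max{0,(p₁−p₀)/p₁} ≤ PN ≤ min{1,(1−p₀)/p₁}.
  lower = (p₁ − p₀)/p₁ = 0.1898 / 0.76449 ≈ 0.2483
  upper = min{1, (1 − p₀)/p₁} = 0.4253 / 0.76449 ≈ 0.5563

0.248 ≤ PN ≤ 0.556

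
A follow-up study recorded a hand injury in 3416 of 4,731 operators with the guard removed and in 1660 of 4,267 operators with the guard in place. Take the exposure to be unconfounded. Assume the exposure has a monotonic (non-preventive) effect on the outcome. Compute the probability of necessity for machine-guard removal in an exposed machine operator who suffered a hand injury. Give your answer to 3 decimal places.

p₁ = P(outcome | exposed) = 3416/4731 = 0.72205
p₀ = P(outcome | unexposed) = 1660/4267 = 0.38903
Under exogeneity and monotonicity, PN = (p₁ − p₀) / p₁.
PN = (0.72205 − 0.38903) / 0.72205 = 0.33301 / 0.72205 ≈ 0.4612

PN ≈ 0.461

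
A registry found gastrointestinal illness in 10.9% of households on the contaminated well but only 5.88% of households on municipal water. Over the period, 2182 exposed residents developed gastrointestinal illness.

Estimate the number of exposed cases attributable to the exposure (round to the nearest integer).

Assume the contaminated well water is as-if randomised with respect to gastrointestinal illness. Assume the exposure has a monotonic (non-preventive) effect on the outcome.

about 1005 cases

p₁ = 0.109, p₀ = 0.0588.
PN = (p₁ − p₀)/p₁ = (0.109 − 0.0588) / 0.109 ≈ 0.46055.
Attributable cases ≈ PN × (exposed cases) = 0.46055 × 2182 ≈ 1004.92.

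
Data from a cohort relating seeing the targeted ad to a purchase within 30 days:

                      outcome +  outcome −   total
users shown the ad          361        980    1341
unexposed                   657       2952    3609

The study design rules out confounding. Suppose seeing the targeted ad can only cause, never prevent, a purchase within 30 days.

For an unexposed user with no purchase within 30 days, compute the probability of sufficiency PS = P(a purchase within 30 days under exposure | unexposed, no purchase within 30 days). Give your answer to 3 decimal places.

p₁ = P(outcome | exposed) = 361/1341 = 0.2692
p₀ = P(outcome | unexposed) = 657/3609 = 0.18204
Under exogeneity and monotonicity, PS = (p₁ − p₀)/(1 − p₀).
PS = (0.2692 − 0.18204) / 0.81796 ≈ 0.1066

PS ≈ 0.107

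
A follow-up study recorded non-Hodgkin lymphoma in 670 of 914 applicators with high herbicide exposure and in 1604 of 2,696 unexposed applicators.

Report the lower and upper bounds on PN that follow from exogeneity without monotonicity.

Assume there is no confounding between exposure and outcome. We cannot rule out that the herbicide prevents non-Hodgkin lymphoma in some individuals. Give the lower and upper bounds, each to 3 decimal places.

0.188 ≤ PN ≤ 0.553

p₁ = P(outcome | exposed) = 670/914 = 0.73304
p₀ = P(outcome | unexposed) = 1604/2696 = 0.59496
Under exogeneity alone the bounds on PN are max{0,(p₁−p₀)/p₁} ≤ PN ≤ min{1,(1−p₀)/p₁}.
  lower = (p₁ − p₀)/p₁ = 0.13809 / 0.73304 ≈ 0.1884
  upper = min{1, (1 − p₀)/p₁} = 0.40504 / 0.73304 ≈ 0.5526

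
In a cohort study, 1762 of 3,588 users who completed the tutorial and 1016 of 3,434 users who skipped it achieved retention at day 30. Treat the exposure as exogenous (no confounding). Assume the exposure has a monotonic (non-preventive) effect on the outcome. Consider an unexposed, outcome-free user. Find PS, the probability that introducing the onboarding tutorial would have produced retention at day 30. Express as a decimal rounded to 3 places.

p₁ = P(outcome | exposed) = 1762/3588 = 0.49108
p₀ = P(outcome | unexposed) = 1016/3434 = 0.29586
Under exogeneity and monotonicity, PS = (p₁ − p₀) / (1 − p₀).
PS = (0.49108 − 0.29586) / (1 − 0.29586) = 0.19522 / 0.70414 ≈ 0.2772

PS ≈ 0.277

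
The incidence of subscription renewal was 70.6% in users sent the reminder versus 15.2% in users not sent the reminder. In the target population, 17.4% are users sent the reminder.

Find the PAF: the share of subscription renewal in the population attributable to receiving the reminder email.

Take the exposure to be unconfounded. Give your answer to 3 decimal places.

PAF ≈ 0.388

p₁ = 0.706, p₀ = 0.152.
Overall risk P(Y=1) = π·p₁ + (1−π)·p₀ = 0.174×0.706 + 0.826×0.152 = 0.2484.
Under exogeneity, PAF = [P(Y=1) − p₀] / P(Y=1).
PAF = (0.2484 − 0.152) / 0.2484 ≈ 0.3881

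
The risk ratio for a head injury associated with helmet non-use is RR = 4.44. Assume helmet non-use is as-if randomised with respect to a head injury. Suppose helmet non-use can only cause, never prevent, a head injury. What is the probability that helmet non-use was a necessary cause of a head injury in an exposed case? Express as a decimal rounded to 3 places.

PN ≈ 0.775

Under exogeneity and monotonicity, PN = (RR − 1) / RR = 1 − 1/RR.
PN = (4.44 − 1) / 4.44 = 3.44 / 4.44 ≈ 0.7748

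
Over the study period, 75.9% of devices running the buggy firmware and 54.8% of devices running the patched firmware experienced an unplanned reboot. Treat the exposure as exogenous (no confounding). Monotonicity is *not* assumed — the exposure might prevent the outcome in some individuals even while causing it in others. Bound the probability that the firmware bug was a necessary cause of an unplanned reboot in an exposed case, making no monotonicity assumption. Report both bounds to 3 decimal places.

p₁ = 0.759, p₀ = 0.548.
Under exogeneity alone the bounds on PN are max{0,(p₁−p₀)/p₁} ≤ PN ≤ min{1,(1−p₀)/p₁}.
  lower = (p₁ − p₀)/p₁ = 0.211 / 0.759 ≈ 0.2780
  upper = min{1, (1 − p₀)/p₁} = 0.452 / 0.759 ≈ 0.5955

0.278 ≤ PN ≤ 0.596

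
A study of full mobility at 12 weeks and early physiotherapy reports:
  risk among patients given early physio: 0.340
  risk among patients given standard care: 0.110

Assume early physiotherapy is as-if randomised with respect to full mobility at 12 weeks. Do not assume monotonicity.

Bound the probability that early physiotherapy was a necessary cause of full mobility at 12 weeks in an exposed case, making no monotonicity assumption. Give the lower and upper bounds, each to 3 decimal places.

0.676 ≤ PN ≤ 1.000

Let p₁ = 0.34, p₀ = 0.11.
Under exogeneity alone the bounds on PN are max{0,(p₁−p₀)/p₁} ≤ PN ≤ min{1,(1−p₀)/p₁}.
  lower = (p₁ − p₀)/p₁ = 0.23 / 0.34 ≈ 0.6765
  upper = min{1, (1 − p₀)/p₁} = 0.89 / 0.34 ≈ 2.6176 → capped at 1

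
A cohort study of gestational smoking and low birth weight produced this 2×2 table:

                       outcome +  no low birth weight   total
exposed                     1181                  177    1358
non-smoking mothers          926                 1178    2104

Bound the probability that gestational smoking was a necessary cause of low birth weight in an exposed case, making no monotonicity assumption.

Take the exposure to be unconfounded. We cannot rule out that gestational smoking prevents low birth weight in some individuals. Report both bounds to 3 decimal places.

0.494 ≤ PN ≤ 0.644

p₁ = P(outcome | exposed) = 1181/1358 = 0.86966
p₀ = P(outcome | unexposed) = 926/2104 = 0.44011
Under exogeneity alone the bounds on PN are max{0,(p₁−p₀)/p₁} ≤ PN ≤ min{1,(1−p₀)/p₁}.
  lower = (p₁ − p₀)/p₁ = 0.42955 / 0.86966 ≈ 0.4939
  upper = min{1, (1 − p₀)/p₁} = 0.55989 / 0.86966 ≈ 0.6438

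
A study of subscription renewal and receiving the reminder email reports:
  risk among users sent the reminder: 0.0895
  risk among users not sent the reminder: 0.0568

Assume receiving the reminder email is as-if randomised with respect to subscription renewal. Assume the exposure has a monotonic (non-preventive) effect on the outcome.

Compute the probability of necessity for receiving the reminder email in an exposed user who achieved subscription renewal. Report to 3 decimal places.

PN ≈ 0.365

Let p₁ = 0.0895, p₀ = 0.0568.
Under exogeneity and monotonicity, PN = (p₁ − p₀) / p₁.
PN = (0.0895 − 0.0568) / 0.0895 = 0.0327 / 0.0895 ≈ 0.3654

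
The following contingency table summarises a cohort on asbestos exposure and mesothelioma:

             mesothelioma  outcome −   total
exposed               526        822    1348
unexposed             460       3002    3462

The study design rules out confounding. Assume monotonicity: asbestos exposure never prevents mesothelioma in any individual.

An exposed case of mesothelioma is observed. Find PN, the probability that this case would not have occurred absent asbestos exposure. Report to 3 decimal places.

PN ≈ 0.659

p₁ = P(outcome | exposed) = 526/1348 = 0.39021
p₀ = P(outcome | unexposed) = 460/3462 = 0.13287
Under exogeneity and monotonicity, PN = (p₁ − p₀) / p₁.
PN = (0.39021 − 0.13287) / 0.39021 = 0.25734 / 0.39021 ≈ 0.6595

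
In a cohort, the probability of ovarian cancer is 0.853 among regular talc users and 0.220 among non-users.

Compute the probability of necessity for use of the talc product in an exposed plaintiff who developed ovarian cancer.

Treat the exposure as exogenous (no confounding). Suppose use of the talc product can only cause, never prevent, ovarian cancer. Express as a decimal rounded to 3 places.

PN ≈ 0.742

Let p₁ = 0.853, p₀ = 0.22.
Under exogeneity and monotonicity, PN = (p₁ − p₀) / p₁.
PN = (0.853 − 0.22) / 0.853 = 0.633 / 0.853 ≈ 0.7421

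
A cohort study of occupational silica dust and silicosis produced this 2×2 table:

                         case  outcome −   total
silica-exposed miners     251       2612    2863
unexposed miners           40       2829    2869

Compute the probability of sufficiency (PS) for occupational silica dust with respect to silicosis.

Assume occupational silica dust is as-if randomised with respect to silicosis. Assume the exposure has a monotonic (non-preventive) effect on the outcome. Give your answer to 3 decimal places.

p₁ = P(outcome | exposed) = 251/2863 = 0.08767
p₀ = P(outcome | unexposed) = 40/2869 = 0.013942
Under exogeneity and monotonicity, PS = (p₁ − p₀)/(1 − p₀).
PS = (0.08767 − 0.013942) / 0.98606 ≈ 0.0748

PS ≈ 0.075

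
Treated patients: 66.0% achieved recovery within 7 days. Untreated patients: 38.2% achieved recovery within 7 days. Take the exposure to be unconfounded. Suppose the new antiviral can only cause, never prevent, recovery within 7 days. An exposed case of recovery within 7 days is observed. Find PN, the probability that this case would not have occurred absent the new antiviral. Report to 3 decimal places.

PN ≈ 0.421

p₁ = 0.66, p₀ = 0.382.
Under exogeneity and monotonicity, PN = (p₁ − p₀) / p₁.
PN = (0.66 − 0.382) / 0.66 = 0.278 / 0.66 ≈ 0.4212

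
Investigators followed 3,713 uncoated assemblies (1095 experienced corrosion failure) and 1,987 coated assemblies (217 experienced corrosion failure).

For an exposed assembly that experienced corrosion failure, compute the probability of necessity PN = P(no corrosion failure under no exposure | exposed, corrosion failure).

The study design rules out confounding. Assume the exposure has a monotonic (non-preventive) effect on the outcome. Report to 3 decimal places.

p₁ = P(outcome | exposed) = 1095/3713 = 0.29491
p₀ = P(outcome | unexposed) = 217/1987 = 0.10921
Under exogeneity and monotonicity, PN = (p₁ − p₀) / p₁.
PN = (0.29491 − 0.10921) / 0.29491 = 0.1857 / 0.29491 ≈ 0.6297

PN ≈ 0.630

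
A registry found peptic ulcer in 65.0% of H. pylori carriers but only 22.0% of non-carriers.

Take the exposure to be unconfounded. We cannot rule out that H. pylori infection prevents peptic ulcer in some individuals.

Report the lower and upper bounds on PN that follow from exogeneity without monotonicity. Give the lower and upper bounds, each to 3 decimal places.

0.662 ≤ PN ≤ 1.000

p₁ = 0.65, p₀ = 0.22.
Under exogeneity alone the bounds on PN are max{0,(p₁−p₀)/p₁} ≤ PN ≤ min{1,(1−p₀)/p₁}.
  lower = (p₁ − p₀)/p₁ = 0.43 / 0.65 ≈ 0.6615
  upper = min{1, (1 − p₀)/p₁} = 0.78 / 0.65 ≈ 1.2000 → capped at 1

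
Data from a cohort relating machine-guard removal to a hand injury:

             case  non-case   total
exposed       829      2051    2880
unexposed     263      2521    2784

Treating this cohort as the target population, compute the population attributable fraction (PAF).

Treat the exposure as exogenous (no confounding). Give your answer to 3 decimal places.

p₁ = P(outcome | exposed) = 829/2880 = 0.28785
p₀ = P(outcome | unexposed) = 263/2784 = 0.094468
Exposure prevalence π = 2880/5664 = 0.50847; overall risk P(Y=1) = 0.1928.
Under exogeneity, PAF = [P(Y=1) − p₀]/P(Y=1).
PAF = (0.1928 − 0.094468) / 0.1928 ≈ 0.5100

PAF ≈ 0.510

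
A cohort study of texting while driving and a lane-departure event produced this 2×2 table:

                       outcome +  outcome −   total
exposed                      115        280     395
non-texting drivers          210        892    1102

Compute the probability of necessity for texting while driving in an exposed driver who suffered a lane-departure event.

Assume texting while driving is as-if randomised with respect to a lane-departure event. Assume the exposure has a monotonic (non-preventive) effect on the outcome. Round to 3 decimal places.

PN ≈ 0.345

p₁ = P(outcome | exposed) = 115/395 = 0.29114
p₀ = P(outcome | unexposed) = 210/1102 = 0.19056
Under exogeneity and monotonicity, PN = (p₁ − p₀) / p₁.
PN = (0.29114 − 0.19056) / 0.29114 = 0.10058 / 0.29114 ≈ 0.3455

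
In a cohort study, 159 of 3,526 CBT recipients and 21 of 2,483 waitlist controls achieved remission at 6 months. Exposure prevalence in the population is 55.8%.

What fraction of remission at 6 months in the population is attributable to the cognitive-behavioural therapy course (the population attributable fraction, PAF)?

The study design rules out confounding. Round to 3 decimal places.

p₁ = P(outcome | exposed) = 159/3526 = 0.045094
p₀ = P(outcome | unexposed) = 21/2483 = 0.0084575
Overall risk P(Y=1) = π·p₁ + (1−π)·p₀ = 0.558×0.045094 + 0.442×0.0084575 = 0.0289.
Under exogeneity, PAF = [P(Y=1) − p₀] / P(Y=1).
PAF = (0.0289 − 0.0084575) / 0.0289 ≈ 0.7074

PAF ≈ 0.707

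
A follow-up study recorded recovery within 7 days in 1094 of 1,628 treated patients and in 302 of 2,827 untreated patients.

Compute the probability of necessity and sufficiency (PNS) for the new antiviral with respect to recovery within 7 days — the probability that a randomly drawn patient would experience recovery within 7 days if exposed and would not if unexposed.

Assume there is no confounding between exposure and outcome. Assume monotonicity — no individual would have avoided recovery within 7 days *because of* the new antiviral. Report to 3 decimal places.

p₁ = P(outcome | exposed) = 1094/1628 = 0.67199
p₀ = P(outcome | unexposed) = 302/2827 = 0.10683
Under exogeneity and monotonicity, PNS = p₁ − p₀.
PNS = 0.67199 − 0.10683 = 0.56516

PNS ≈ 0.565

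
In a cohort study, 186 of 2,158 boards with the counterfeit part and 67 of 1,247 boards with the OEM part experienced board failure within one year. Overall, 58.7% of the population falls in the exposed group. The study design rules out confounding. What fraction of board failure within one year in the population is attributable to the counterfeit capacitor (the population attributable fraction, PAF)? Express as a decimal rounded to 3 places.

PAF ≈ 0.262

p₁ = P(outcome | exposed) = 186/2158 = 0.086191
p₀ = P(outcome | unexposed) = 67/1247 = 0.053729
Overall risk P(Y=1) = π·p₁ + (1−π)·p₀ = 0.587×0.086191 + 0.413×0.053729 = 0.072784.
Under exogeneity, PAF = [P(Y=1) − p₀] / P(Y=1).
PAF = (0.072784 − 0.053729) / 0.072784 ≈ 0.2618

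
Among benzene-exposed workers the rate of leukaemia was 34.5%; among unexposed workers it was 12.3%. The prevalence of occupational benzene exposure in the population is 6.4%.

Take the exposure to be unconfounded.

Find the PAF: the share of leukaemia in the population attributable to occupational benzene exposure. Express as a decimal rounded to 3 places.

PAF ≈ 0.104

p₁ = 0.345, p₀ = 0.123.
Overall risk P(Y=1) = π·p₁ + (1−π)·p₀ = 0.064×0.345 + 0.936×0.123 = 0.13721.
Under exogeneity, PAF = [P(Y=1) − p₀] / P(Y=1).
PAF = (0.13721 − 0.123) / 0.13721 ≈ 0.1036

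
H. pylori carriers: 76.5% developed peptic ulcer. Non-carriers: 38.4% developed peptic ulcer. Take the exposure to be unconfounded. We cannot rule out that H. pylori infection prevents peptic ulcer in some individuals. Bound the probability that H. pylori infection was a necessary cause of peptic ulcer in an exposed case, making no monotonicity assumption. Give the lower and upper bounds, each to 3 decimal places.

p₁ = 0.765, p₀ = 0.384.
Under exogeneity alone the bounds on PN are max{0,(p₁−p₀)/p₁} ≤ PN ≤ min{1,(1−p₀)/p₁}.
  lower = (p₁ − p₀)/p₁ = 0.381 / 0.765 ≈ 0.4980
  upper = min{1, (1 − p₀)/p₁} = 0.616 / 0.765 ≈ 0.8052

0.498 ≤ PN ≤ 0.805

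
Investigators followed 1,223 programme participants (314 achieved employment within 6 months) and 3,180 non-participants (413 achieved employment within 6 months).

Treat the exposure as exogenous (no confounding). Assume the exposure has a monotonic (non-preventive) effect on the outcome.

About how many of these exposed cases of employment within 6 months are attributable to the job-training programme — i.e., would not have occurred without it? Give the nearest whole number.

about 155 cases

p₁ = P(outcome | exposed) = 314/1223 = 0.25675
p₀ = P(outcome | unexposed) = 413/3180 = 0.12987
PN = (p₁ − p₀)/p₁ = (0.25675 − 0.12987) / 0.25675 ≈ 0.49415.
Attributable cases ≈ PN × (exposed cases) = 0.49415 × 314 ≈ 155.16.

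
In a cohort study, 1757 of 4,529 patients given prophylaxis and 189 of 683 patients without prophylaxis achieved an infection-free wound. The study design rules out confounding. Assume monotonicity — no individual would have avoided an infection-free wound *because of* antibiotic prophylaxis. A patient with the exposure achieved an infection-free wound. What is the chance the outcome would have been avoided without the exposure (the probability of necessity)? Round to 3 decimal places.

p₁ = P(outcome | exposed) = 1757/4529 = 0.38794
p₀ = P(outcome | unexposed) = 189/683 = 0.27672
Under exogeneity and monotonicity, PN = (p₁ − p₀) / p₁.
PN = (0.38794 − 0.27672) / 0.38794 = 0.11122 / 0.38794 ≈ 0.2867

PN ≈ 0.287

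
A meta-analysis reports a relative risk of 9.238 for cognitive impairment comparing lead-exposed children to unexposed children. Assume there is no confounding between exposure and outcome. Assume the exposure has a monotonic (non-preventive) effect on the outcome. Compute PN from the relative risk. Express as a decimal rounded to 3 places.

PN ≈ 0.892

Under exogeneity and monotonicity, PN = (RR − 1) / RR = 1 − 1/RR.
PN = (9.238 − 1) / 9.238 = 8.238 / 9.238 ≈ 0.8918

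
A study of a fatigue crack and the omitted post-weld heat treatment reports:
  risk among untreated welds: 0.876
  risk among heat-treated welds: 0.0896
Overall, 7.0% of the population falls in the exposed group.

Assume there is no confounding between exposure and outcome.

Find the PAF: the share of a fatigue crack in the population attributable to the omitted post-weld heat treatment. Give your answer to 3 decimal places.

PAF ≈ 0.381

Let p₁ = 0.876, p₀ = 0.0896.
Overall risk P(Y=1) = π·p₁ + (1−π)·p₀ = 0.07×0.876 + 0.93×0.0896 = 0.14465.
Under exogeneity, PAF = [P(Y=1) − p₀] / P(Y=1).
PAF = (0.14465 − 0.0896) / 0.14465 ≈ 0.3806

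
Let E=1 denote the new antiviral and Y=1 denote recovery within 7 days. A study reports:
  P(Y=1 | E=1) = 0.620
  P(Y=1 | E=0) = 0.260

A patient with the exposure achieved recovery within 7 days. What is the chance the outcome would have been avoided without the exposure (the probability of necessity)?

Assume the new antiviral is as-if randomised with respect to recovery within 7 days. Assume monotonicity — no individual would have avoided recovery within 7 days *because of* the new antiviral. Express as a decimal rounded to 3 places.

PN ≈ 0.581

Let p₁ = 0.62, p₀ = 0.26.
Under exogeneity and monotonicity, PN = (p₁ − p₀) / p₁.
PN = (0.62 − 0.26) / 0.62 = 0.36 / 0.62 ≈ 0.5806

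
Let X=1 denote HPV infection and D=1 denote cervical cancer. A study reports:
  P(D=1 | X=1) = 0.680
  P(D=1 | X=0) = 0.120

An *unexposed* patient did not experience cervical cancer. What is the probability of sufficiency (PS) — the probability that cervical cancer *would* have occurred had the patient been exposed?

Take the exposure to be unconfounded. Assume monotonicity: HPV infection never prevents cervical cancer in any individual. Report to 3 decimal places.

PS ≈ 0.636

Let p₁ = 0.68, p₀ = 0.12.
Under exogeneity and monotonicity, PS = (p₁ − p₀) / (1 − p₀).
PS = (0.68 − 0.12) / (1 − 0.12) = 0.56 / 0.88 ≈ 0.6364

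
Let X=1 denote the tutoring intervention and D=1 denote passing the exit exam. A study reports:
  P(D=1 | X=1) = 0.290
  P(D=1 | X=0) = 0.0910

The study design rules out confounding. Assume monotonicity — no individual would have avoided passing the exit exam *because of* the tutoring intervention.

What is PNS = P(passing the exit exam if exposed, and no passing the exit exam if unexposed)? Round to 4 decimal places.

Let p₁ = 0.29, p₀ = 0.091.
Under exogeneity and monotonicity, PNS = p₁ − p₀.
PNS = 0.29 − 0.091 = 0.199

PNS ≈ 0.1990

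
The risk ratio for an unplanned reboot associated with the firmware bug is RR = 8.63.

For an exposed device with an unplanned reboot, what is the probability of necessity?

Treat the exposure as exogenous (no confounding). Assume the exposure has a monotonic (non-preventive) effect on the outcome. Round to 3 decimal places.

PN ≈ 0.884

Under exogeneity and monotonicity, PN = (RR − 1) / RR = 1 − 1/RR.
PN = (8.63 − 1) / 8.63 = 7.63 / 8.63 ≈ 0.8841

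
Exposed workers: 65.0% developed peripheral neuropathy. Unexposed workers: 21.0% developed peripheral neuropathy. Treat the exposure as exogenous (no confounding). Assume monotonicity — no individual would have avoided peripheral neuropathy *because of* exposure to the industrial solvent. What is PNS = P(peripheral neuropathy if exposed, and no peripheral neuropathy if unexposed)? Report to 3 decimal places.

p₁ = 0.65, p₀ = 0.21.
Under exogeneity and monotonicity, PNS = p₁ − p₀.
PNS = 0.65 − 0.21 = 0.44

PNS ≈ 0.440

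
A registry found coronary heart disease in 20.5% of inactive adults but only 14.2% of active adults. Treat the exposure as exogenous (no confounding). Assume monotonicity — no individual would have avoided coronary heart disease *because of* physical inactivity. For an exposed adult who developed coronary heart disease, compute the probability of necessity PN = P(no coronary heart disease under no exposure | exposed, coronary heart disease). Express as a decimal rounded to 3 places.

PN ≈ 0.307

p₁ = 0.205, p₀ = 0.142.
Under exogeneity and monotonicity, PN = (p₁ − p₀) / p₁.
PN = (0.205 − 0.142) / 0.205 = 0.063 / 0.205 ≈ 0.3073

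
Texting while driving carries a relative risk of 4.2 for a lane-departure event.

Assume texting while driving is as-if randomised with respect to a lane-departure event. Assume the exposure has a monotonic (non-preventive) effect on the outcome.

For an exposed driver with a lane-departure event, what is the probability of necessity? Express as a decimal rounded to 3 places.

Under exogeneity and monotonicity, PN = (RR − 1) / RR = 1 − 1/RR.
PN = (4.2 − 1) / 4.2 = 3.2 / 4.2 ≈ 0.7619

PN ≈ 0.762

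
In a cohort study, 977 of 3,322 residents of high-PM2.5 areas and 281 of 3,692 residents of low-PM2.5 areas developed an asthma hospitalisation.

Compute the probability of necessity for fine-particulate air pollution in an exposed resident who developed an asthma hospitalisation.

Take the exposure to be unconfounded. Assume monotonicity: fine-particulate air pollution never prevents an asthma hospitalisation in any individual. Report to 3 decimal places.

p₁ = P(outcome | exposed) = 977/3322 = 0.2941
p₀ = P(outcome | unexposed) = 281/3692 = 0.076111
Under exogeneity and monotonicity, PN = (p₁ − p₀) / p₁.
PN = (0.2941 − 0.076111) / 0.2941 = 0.21799 / 0.2941 ≈ 0.7412

PN ≈ 0.741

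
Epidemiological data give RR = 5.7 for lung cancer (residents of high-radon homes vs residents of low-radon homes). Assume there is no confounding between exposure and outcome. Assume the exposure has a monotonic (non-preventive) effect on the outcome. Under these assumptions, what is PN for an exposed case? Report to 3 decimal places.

PN ≈ 0.825

Under exogeneity and monotonicity, PN = (RR − 1) / RR = 1 − 1/RR.
PN = (5.7 − 1) / 5.7 = 4.7 / 5.7 ≈ 0.8246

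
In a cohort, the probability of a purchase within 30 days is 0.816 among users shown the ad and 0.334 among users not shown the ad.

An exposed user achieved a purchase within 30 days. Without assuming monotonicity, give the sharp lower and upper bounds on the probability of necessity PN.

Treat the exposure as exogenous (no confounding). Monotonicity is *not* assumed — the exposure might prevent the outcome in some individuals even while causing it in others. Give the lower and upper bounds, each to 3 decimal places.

Let p₁ = 0.816, p₀ = 0.334.
Under exogeneity alone the bounds on PN are max{0,(p₁−p₀)/p₁} ≤ PN ≤ min{1,(1−p₀)/p₁}.
  lower = (p₁ − p₀)/p₁ = 0.482 / 0.816 ≈ 0.5907
  upper = min{1, (1 − p₀)/p₁} = 0.666 / 0.816 ≈ 0.8162

0.591 ≤ PN ≤ 0.816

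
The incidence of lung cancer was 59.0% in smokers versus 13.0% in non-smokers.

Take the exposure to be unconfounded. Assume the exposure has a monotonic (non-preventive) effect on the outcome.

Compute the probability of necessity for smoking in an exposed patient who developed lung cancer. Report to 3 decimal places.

PN ≈ 0.780

p₁ = 0.59, p₀ = 0.13.
Under exogeneity and monotonicity, PN = (p₁ − p₀) / p₁.
PN = (0.59 − 0.13) / 0.59 = 0.46 / 0.59 ≈ 0.7797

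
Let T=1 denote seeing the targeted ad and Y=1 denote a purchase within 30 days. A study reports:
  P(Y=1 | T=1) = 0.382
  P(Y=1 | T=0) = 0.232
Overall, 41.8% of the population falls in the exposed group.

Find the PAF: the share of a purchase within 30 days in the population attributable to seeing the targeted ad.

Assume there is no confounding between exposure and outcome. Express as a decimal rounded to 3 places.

PAF ≈ 0.213

Let p₁ = 0.382, p₀ = 0.232.
Overall risk P(Y=1) = π·p₁ + (1−π)·p₀ = 0.418×0.382 + 0.582×0.232 = 0.2947.
Under exogeneity, PAF = [P(Y=1) − p₀] / P(Y=1).
PAF = (0.2947 − 0.232) / 0.2947 ≈ 0.2128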